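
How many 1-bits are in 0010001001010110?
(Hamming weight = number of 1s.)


Counting 1s in 0010001001010110

6


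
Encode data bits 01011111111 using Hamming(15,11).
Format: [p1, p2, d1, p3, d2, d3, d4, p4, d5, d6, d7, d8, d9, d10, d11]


Parity bits: p1=0, p2=1, p3=0, p4=1

010010111111111


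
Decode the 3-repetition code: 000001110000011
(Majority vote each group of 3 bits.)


Groups: 000, 001, 110, 000, 011
Majority votes: 00101

00101


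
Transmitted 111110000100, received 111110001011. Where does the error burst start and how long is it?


XOR: 000000001111

Burst at position 8, length 4


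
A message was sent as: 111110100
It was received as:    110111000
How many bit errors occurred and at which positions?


XOR: 001001100

3 error(s) at position(s): 2, 5, 6


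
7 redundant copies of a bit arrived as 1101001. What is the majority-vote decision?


Ones: 4 out of 7
Threshold: 4

1 (4/7 voted 1)


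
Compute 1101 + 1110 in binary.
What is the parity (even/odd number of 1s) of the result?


1101 = 13
1110 = 14
Sum = 27 = 11011
1s count = 4

even parity (4 ones in 11011)


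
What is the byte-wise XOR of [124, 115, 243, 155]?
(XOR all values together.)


XOR chain: 124 ^ 115 ^ 243 ^ 155 = 103

103


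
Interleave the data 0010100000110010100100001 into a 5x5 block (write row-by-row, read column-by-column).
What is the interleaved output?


Matrix:
  00101
  00000
  11001
  01001
  00001
Read columns: 0010000110100000000010111

0010000110100000000010111


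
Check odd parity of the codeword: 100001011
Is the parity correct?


Number of 1s: 4

No, parity error (4 ones)


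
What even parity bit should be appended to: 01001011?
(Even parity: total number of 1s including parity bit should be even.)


Number of 1s in data: 4
Parity bit: 0

0


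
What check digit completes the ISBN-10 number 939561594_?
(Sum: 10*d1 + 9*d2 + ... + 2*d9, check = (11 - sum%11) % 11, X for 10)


Weighted sum: 320
320 mod 11 = 1

Check digit: X


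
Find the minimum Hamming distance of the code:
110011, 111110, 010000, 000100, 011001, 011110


Comparing all pairs, minimum distance: 1
Can detect 0 errors, correct 0 errors

1


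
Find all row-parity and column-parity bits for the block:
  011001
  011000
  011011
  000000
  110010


Row parities: 10001
Column parities: 101000

Row P: 10001, Col P: 101000, Corner: 0


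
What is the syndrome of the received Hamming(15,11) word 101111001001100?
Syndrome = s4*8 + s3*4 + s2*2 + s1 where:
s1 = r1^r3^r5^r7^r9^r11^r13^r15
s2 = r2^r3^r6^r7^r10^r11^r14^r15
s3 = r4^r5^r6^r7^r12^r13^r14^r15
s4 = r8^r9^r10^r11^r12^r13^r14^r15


s1=1, s2=0, s3=1, s4=1

Syndrome = 13 (error at position 13)


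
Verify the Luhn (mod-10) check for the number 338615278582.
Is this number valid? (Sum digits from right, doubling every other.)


Luhn sum = 61
61 mod 10 = 1

Invalid (Luhn sum mod 10 = 1)


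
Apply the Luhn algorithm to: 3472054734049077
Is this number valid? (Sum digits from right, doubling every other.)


Luhn sum = 72
72 mod 10 = 2

Invalid (Luhn sum mod 10 = 2)


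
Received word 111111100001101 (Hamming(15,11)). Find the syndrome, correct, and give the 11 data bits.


Syndrome = 14: error at position 14

Data: 11110001111 (corrected bit 14)


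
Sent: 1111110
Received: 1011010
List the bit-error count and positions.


XOR: 0100100

2 error(s) at position(s): 1, 4


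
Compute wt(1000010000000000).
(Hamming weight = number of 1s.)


Counting 1s in 1000010000000000

2


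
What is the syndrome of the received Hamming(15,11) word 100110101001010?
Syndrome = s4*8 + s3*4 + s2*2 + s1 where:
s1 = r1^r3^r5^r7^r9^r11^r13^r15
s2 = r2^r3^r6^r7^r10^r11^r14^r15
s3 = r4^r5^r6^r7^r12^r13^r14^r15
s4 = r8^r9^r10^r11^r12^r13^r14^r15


s1=0, s2=0, s3=1, s4=1

Syndrome = 12 (error at position 12)


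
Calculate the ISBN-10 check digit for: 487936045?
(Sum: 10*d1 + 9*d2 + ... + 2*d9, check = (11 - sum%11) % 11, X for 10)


Weighted sum: 301
301 mod 11 = 4

Check digit: 7


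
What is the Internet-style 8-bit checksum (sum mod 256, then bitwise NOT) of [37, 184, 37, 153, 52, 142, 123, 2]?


Sum = 730 mod 256 = 218
Complement = 37

37


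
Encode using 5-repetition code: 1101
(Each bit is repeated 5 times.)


Each bit -> 5 copies

11111111110000011111


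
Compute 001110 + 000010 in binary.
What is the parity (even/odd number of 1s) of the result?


001110 = 14
000010 = 2
Sum = 16 = 10000
1s count = 1

odd parity (1 ones in 10000)


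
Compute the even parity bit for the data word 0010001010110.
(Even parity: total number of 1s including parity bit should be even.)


Number of 1s in data: 5
Parity bit: 1

1


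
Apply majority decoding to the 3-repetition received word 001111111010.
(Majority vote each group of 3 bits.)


Groups: 001, 111, 111, 010
Majority votes: 0110

0110


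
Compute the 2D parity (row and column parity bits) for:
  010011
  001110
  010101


Row parities: 111
Column parities: 001000

Row P: 111, Col P: 001000, Corner: 1


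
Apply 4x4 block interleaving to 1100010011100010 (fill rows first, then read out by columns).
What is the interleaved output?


Matrix:
  1100
  0100
  1110
  0010
Read columns: 1010111000110000

1010111000110000


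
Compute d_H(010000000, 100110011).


XOR: 110110011
Count of 1s: 6

6


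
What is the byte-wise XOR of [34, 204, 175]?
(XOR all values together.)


XOR chain: 34 ^ 204 ^ 175 = 65

65


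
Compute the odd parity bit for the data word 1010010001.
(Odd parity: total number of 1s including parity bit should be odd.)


Number of 1s in data: 4
Parity bit: 1

1


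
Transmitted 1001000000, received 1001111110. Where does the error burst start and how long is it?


XOR: 0000111110

Burst at position 4, length 5


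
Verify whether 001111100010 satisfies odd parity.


Number of 1s: 6

No, parity error (6 ones)


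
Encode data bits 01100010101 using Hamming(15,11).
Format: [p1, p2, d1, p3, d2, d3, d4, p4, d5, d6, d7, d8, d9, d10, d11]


Parity bits: p1=0, p2=1, p3=0, p4=1

010011010010101


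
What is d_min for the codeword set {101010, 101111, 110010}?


Comparing all pairs, minimum distance: 2
Can detect 1 errors, correct 0 errors

2


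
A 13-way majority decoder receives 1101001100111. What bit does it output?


Ones: 8 out of 13
Threshold: 7

1 (8/13 voted 1)


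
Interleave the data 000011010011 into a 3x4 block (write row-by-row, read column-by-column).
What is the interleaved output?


Matrix:
  0000
  1101
  0011
Read columns: 010010001011

010010001011


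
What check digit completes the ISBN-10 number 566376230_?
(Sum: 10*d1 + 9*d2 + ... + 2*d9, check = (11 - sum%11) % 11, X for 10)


Weighted sum: 262
262 mod 11 = 9

Check digit: 2


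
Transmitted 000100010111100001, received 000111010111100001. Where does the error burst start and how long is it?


XOR: 000011000000000000

Burst at position 4, length 2


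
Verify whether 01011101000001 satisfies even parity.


Number of 1s: 6

Yes, parity is correct (6 ones)


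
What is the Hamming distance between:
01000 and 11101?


XOR: 10101
Count of 1s: 3

3


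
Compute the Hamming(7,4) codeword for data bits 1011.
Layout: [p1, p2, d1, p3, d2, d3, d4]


Parity bits: p1=0, p2=1, p3=0

0110011


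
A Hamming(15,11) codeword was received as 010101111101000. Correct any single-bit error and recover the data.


Syndrome = 0: no error detected

Data: 00111101000 (no errors)


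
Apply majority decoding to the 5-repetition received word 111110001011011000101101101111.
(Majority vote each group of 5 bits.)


Groups: 11111, 00010, 11011, 00010, 11011, 01111
Majority votes: 101011

101011


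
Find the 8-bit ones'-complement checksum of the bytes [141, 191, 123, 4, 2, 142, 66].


Sum = 669 mod 256 = 157
Complement = 98

98


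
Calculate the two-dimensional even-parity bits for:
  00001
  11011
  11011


Row parities: 100
Column parities: 00001

Row P: 100, Col P: 00001, Corner: 1


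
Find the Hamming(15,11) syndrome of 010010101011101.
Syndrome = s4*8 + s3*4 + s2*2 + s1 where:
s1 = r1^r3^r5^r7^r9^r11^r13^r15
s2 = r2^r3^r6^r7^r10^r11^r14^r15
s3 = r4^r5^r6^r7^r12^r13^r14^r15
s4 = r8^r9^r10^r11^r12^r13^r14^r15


s1=0, s2=0, s3=1, s4=1

Syndrome = 12 (error at position 12)


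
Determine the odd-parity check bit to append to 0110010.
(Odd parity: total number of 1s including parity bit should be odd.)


Number of 1s in data: 3
Parity bit: 0

0


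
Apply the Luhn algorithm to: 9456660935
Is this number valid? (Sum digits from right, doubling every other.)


Luhn sum = 49
49 mod 10 = 9

Invalid (Luhn sum mod 10 = 9)


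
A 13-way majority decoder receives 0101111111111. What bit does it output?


Ones: 11 out of 13
Threshold: 7

1 (11/13 voted 1)


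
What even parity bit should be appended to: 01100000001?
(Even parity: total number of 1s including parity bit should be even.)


Number of 1s in data: 3
Parity bit: 1

1


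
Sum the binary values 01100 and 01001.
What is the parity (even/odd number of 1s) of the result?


01100 = 12
01001 = 9
Sum = 21 = 10101
1s count = 3

odd parity (3 ones in 10101)


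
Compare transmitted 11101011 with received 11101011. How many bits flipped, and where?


XOR: 00000000

0 errors (received matches sent)


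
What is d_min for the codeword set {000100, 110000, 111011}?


Comparing all pairs, minimum distance: 3
Can detect 2 errors, correct 1 errors

3


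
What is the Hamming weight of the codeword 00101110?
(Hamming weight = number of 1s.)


Counting 1s in 00101110

4


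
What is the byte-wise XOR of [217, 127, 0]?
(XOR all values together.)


XOR chain: 217 ^ 127 ^ 0 = 166

166


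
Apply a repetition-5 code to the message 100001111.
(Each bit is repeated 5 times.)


Each bit -> 5 copies

111110000000000000000000011111111111111111111


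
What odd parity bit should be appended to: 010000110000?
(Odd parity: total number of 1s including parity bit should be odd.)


Number of 1s in data: 3
Parity bit: 0

0


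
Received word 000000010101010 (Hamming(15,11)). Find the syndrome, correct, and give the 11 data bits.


Syndrome = 0: no error detected

Data: 00000101010 (no errors)


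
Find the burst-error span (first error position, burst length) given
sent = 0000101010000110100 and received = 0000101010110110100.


XOR: 0000000000110000000

Burst at position 10, length 2


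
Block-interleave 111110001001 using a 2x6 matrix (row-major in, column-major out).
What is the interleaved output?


Matrix:
  111110
  001001
Read columns: 101011101001

101011101001


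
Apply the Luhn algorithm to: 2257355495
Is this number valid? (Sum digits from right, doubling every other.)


Luhn sum = 44
44 mod 10 = 4

Invalid (Luhn sum mod 10 = 4)


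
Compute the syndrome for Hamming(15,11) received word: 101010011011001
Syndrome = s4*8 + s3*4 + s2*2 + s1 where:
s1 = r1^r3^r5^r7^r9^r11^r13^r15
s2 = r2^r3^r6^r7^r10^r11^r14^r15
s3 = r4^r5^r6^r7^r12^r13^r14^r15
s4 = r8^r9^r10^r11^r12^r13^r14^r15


s1=0, s2=1, s3=1, s4=1

Syndrome = 14 (error at position 14)


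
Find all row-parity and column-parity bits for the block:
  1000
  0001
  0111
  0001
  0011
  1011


Row parities: 111101
Column parities: 0111

Row P: 111101, Col P: 0111, Corner: 1


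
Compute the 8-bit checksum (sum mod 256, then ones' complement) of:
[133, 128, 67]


Sum = 328 mod 256 = 72
Complement = 183

183


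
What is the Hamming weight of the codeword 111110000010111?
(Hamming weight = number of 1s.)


Counting 1s in 111110000010111

9


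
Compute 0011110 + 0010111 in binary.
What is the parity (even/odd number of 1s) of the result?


0011110 = 30
0010111 = 23
Sum = 53 = 110101
1s count = 4

even parity (4 ones in 110101)


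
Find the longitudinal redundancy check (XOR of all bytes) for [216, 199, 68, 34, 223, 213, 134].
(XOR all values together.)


XOR chain: 216 ^ 199 ^ 68 ^ 34 ^ 223 ^ 213 ^ 134 = 245

245


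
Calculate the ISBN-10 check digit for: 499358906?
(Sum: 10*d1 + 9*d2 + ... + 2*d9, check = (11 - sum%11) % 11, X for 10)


Weighted sum: 332
332 mod 11 = 2

Check digit: 9


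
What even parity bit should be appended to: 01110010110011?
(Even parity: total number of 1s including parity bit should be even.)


Number of 1s in data: 8
Parity bit: 0

0


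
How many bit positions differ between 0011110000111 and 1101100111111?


XOR: 1110010111000
Count of 1s: 7

7


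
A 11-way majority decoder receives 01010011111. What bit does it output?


Ones: 7 out of 11
Threshold: 6

1 (7/11 voted 1)


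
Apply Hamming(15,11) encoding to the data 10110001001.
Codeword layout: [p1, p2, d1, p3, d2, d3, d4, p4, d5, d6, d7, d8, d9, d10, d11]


Parity bits: p1=1, p2=0, p3=0, p4=0

101001100001001


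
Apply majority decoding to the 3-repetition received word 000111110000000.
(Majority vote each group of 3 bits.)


Groups: 000, 111, 110, 000, 000
Majority votes: 01100

01100


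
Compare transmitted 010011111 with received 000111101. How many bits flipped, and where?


XOR: 010100010

3 error(s) at position(s): 1, 3, 7


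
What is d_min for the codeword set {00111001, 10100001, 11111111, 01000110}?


Comparing all pairs, minimum distance: 3
Can detect 2 errors, correct 1 errors

3


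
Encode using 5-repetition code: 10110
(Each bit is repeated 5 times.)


Each bit -> 5 copies

1111100000111111111100000


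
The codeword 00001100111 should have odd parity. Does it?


Number of 1s: 5

Yes, parity is correct (5 ones)


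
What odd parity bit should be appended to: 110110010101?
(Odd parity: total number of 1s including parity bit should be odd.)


Number of 1s in data: 7
Parity bit: 0

0


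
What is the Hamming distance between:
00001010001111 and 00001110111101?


XOR: 00000100110010
Count of 1s: 4

4


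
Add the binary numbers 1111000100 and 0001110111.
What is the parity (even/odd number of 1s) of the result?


1111000100 = 964
0001110111 = 119
Sum = 1083 = 10000111011
1s count = 6

even parity (6 ones in 10000111011)


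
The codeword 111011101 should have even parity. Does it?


Number of 1s: 7

No, parity error (7 ones)


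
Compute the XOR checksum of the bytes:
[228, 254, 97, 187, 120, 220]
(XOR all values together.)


XOR chain: 228 ^ 254 ^ 97 ^ 187 ^ 120 ^ 220 = 100

100


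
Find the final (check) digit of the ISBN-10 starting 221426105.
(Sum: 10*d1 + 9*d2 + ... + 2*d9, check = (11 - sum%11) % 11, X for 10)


Weighted sum: 130
130 mod 11 = 9

Check digit: 2


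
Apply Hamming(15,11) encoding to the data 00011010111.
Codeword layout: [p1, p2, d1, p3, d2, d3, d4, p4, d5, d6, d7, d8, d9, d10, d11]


Parity bits: p1=1, p2=0, p3=0, p4=1

100000111010111


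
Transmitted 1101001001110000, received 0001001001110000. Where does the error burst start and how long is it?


XOR: 1100000000000000

Burst at position 0, length 2


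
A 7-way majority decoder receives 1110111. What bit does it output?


Ones: 6 out of 7
Threshold: 4

1 (6/7 voted 1)


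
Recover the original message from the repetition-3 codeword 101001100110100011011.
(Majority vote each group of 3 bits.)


Groups: 101, 001, 100, 110, 100, 011, 011
Majority votes: 1001011

1001011


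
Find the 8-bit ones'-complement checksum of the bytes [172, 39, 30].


Sum = 241 mod 256 = 241
Complement = 14

14


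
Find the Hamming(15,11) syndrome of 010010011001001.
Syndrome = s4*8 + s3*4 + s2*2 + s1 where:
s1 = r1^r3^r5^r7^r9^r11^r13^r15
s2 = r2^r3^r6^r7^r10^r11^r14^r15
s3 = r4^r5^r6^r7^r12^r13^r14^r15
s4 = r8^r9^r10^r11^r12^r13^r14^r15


s1=1, s2=0, s3=1, s4=0

Syndrome = 5 (error at position 5)


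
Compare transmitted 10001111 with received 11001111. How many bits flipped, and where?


XOR: 01000000

1 error(s) at position(s): 1


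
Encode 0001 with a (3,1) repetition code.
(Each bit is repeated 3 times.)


Each bit -> 3 copies

000000000111


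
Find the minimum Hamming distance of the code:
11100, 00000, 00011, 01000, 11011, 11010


Comparing all pairs, minimum distance: 1
Can detect 0 errors, correct 0 errors

1


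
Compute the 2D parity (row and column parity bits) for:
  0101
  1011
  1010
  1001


Row parities: 0100
Column parities: 1101

Row P: 0100, Col P: 1101, Corner: 1


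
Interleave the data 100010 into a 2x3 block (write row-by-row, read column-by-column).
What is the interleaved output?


Matrix:
  100
  010
Read columns: 100100

100100


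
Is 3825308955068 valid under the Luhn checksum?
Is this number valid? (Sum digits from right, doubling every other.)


Luhn sum = 50
50 mod 10 = 0

Valid (Luhn sum mod 10 = 0)


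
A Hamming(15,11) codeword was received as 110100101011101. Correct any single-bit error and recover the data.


Syndrome = 12: error at position 12

Data: 00011010101 (corrected bit 12)


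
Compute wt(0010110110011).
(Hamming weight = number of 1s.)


Counting 1s in 0010110110011

7


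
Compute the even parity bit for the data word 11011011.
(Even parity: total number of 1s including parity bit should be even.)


Number of 1s in data: 6
Parity bit: 0

0


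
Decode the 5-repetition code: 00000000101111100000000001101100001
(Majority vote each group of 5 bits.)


Groups: 00000, 00010, 11111, 00000, 00000, 11011, 00001
Majority votes: 0010010

0010010


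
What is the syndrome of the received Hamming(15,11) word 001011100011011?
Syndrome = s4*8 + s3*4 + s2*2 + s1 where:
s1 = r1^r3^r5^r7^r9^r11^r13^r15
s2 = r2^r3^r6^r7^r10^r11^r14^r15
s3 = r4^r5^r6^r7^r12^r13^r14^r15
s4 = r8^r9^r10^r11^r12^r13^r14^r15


s1=1, s2=0, s3=0, s4=0

Syndrome = 1 (error at position 1)


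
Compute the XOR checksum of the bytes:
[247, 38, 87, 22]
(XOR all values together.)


XOR chain: 247 ^ 38 ^ 87 ^ 22 = 144

144


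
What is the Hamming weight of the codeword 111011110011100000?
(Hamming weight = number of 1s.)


Counting 1s in 111011110011100000

10


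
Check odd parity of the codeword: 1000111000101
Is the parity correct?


Number of 1s: 6

No, parity error (6 ones)


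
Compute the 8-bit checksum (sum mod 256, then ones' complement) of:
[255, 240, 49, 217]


Sum = 761 mod 256 = 249
Complement = 6

6


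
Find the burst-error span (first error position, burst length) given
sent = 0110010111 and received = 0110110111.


XOR: 0000100000

Burst at position 4, length 1


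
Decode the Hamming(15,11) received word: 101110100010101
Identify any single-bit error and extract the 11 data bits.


Syndrome = 13: error at position 13

Data: 11010010001 (corrected bit 13)


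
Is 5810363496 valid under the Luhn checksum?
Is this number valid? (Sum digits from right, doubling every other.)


Luhn sum = 48
48 mod 10 = 8

Invalid (Luhn sum mod 10 = 8)


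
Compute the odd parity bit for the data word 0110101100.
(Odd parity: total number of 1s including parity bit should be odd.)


Number of 1s in data: 5
Parity bit: 0

0


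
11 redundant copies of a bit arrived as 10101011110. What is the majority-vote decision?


Ones: 7 out of 11
Threshold: 6

1 (7/11 voted 1)


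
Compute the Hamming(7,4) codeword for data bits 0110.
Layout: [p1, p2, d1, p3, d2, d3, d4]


Parity bits: p1=1, p2=1, p3=0

1100110


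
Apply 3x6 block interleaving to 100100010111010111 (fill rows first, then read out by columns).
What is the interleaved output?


Matrix:
  100100
  010111
  010111
Read columns: 100011000111011011

100011000111011011


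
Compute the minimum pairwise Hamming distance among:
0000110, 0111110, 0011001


Comparing all pairs, minimum distance: 3
Can detect 2 errors, correct 1 errors

3


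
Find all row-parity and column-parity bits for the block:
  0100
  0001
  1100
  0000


Row parities: 1100
Column parities: 1001

Row P: 1100, Col P: 1001, Corner: 0


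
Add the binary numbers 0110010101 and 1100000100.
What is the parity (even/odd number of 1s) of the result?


0110010101 = 405
1100000100 = 772
Sum = 1177 = 10010011001
1s count = 5

odd parity (5 ones in 10010011001)


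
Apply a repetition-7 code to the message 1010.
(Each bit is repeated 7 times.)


Each bit -> 7 copies

1111111000000011111110000000


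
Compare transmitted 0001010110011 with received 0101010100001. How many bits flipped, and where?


XOR: 0100000010010

3 error(s) at position(s): 1, 8, 11


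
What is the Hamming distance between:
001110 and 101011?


XOR: 100101
Count of 1s: 3

3


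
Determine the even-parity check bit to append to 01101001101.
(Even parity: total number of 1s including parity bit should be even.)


Number of 1s in data: 6
Parity bit: 0

0


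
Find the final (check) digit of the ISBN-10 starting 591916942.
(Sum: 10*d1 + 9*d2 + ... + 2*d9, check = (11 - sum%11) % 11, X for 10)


Weighted sum: 290
290 mod 11 = 4

Check digit: 7


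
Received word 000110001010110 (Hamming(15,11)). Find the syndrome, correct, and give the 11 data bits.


Syndrome = 0: no error detected

Data: 01001010110 (no errors)


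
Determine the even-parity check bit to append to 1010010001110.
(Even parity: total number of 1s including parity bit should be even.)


Number of 1s in data: 6
Parity bit: 0

0


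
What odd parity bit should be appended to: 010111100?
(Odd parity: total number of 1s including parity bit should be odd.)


Number of 1s in data: 5
Parity bit: 0

0


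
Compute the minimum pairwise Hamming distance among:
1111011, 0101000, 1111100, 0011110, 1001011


Comparing all pairs, minimum distance: 2
Can detect 1 errors, correct 0 errors

2


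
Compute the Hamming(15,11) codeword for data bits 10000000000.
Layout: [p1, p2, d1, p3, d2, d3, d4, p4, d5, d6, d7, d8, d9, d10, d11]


Parity bits: p1=1, p2=1, p3=0, p4=0

111000000000000


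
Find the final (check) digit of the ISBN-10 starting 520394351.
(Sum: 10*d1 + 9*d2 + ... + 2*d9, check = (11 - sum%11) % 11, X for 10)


Weighted sum: 192
192 mod 11 = 5

Check digit: 6


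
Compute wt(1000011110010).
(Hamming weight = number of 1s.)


Counting 1s in 1000011110010

6


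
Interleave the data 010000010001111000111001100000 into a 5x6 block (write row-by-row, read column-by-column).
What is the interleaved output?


Matrix:
  010000
  010001
  111000
  111001
  100000
Read columns: 001111111000110000000000001010

001111111000110000000000001010


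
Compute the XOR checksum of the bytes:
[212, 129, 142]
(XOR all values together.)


XOR chain: 212 ^ 129 ^ 142 = 219

219


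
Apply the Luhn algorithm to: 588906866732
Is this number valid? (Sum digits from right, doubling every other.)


Luhn sum = 62
62 mod 10 = 2

Invalid (Luhn sum mod 10 = 2)


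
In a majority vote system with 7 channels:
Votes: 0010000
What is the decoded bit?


Ones: 1 out of 7
Threshold: 4

0 (1/7 voted 1)


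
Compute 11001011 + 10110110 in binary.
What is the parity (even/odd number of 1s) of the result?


11001011 = 203
10110110 = 182
Sum = 385 = 110000001
1s count = 3

odd parity (3 ones in 110000001)


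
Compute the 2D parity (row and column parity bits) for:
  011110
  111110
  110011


Row parities: 010
Column parities: 010011

Row P: 010, Col P: 010011, Corner: 1


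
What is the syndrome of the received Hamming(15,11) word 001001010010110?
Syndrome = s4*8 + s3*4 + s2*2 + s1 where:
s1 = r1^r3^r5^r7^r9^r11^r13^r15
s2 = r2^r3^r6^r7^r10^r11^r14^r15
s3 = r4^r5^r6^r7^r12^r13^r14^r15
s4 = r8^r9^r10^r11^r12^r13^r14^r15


s1=1, s2=0, s3=1, s4=0

Syndrome = 5 (error at position 5)


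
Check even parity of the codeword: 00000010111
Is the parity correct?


Number of 1s: 4

Yes, parity is correct (4 ones)


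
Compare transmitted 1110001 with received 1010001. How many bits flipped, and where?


XOR: 0100000

1 error(s) at position(s): 1


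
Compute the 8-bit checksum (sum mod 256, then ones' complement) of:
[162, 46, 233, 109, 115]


Sum = 665 mod 256 = 153
Complement = 102

102


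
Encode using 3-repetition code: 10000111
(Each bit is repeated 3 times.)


Each bit -> 3 copies

111000000000000111111111


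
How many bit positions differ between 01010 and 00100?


XOR: 01110
Count of 1s: 3

3


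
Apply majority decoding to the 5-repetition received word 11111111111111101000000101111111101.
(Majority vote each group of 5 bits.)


Groups: 11111, 11111, 11111, 01000, 00010, 11111, 11101
Majority votes: 1110011

1110011


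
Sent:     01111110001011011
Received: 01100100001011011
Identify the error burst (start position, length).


XOR: 00011010000000000

Burst at position 3, length 4


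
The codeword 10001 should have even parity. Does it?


Number of 1s: 2

Yes, parity is correct (2 ones)


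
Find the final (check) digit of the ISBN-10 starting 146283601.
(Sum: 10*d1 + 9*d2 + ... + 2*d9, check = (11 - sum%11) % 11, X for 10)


Weighted sum: 197
197 mod 11 = 10

Check digit: 1


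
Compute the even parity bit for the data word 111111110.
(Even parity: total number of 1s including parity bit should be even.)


Number of 1s in data: 8
Parity bit: 0

0


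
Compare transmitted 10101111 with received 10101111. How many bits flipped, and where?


XOR: 00000000

0 errors (received matches sent)


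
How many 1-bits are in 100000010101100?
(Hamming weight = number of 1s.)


Counting 1s in 100000010101100

5


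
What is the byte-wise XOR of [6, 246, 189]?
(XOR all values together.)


XOR chain: 6 ^ 246 ^ 189 = 77

77


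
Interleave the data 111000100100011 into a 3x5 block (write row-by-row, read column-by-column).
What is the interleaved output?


Matrix:
  11100
  01001
  00011
Read columns: 100110100001011

100110100001011


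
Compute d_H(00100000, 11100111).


XOR: 11000111
Count of 1s: 5

5


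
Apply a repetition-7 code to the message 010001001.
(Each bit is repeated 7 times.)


Each bit -> 7 copies

000000011111110000000000000000000001111111000000000000001111111


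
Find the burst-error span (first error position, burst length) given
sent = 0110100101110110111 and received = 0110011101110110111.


XOR: 0000111000000000000

Burst at position 4, length 3


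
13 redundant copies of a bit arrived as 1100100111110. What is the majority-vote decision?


Ones: 8 out of 13
Threshold: 7

1 (8/13 voted 1)


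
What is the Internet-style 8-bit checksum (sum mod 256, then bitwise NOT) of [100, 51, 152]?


Sum = 303 mod 256 = 47
Complement = 208

208


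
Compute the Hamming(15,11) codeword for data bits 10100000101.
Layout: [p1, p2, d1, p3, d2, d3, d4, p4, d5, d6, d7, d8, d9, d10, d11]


Parity bits: p1=1, p2=1, p3=1, p4=0

111101000000101


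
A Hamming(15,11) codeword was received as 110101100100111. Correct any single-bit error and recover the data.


Syndrome = 0: no error detected

Data: 00110100111 (no errors)


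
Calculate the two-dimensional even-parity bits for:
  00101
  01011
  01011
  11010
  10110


Row parities: 01111
Column parities: 01001

Row P: 01111, Col P: 01001, Corner: 0


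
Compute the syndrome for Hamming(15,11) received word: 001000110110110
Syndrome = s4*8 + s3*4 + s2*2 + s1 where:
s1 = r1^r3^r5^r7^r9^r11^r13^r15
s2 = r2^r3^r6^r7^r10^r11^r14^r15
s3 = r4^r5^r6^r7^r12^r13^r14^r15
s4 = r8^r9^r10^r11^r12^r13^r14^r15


s1=0, s2=1, s3=1, s4=1

Syndrome = 14 (error at position 14)


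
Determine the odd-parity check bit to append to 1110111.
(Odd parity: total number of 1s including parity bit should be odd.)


Number of 1s in data: 6
Parity bit: 1

1


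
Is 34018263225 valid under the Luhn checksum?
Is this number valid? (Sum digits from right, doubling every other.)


Luhn sum = 48
48 mod 10 = 8

Invalid (Luhn sum mod 10 = 8)


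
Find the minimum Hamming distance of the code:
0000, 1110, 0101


Comparing all pairs, minimum distance: 2
Can detect 1 errors, correct 0 errors

2


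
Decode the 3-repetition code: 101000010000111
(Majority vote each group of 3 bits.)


Groups: 101, 000, 010, 000, 111
Majority votes: 10001

10001


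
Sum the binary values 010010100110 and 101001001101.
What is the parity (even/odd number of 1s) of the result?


010010100110 = 1190
101001001101 = 2637
Sum = 3827 = 111011110011
1s count = 9

odd parity (9 ones in 111011110011)


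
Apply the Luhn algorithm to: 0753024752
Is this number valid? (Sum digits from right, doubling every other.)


Luhn sum = 31
31 mod 10 = 1

Invalid (Luhn sum mod 10 = 1)


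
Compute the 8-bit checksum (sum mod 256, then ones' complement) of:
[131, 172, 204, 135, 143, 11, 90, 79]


Sum = 965 mod 256 = 197
Complement = 58

58


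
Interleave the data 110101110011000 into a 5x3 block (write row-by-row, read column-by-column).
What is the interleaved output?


Matrix:
  110
  101
  110
  011
  000
Read columns: 111001011001010

111001011001010


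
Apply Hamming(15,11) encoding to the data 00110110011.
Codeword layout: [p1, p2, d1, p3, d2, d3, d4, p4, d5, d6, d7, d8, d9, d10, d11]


Parity bits: p1=1, p2=0, p3=0, p4=0

100001100110011


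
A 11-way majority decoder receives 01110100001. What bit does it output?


Ones: 5 out of 11
Threshold: 6

0 (5/11 voted 1)


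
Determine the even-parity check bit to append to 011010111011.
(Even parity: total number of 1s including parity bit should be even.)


Number of 1s in data: 8
Parity bit: 0

0


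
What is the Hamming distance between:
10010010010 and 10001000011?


XOR: 00011010001
Count of 1s: 4

4


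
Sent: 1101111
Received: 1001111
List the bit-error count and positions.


XOR: 0100000

1 error(s) at position(s): 1


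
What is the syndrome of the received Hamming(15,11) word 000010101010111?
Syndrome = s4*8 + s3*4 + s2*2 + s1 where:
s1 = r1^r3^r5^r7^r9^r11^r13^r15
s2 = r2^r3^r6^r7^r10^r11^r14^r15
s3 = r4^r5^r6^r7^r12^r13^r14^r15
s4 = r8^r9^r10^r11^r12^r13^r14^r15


s1=0, s2=0, s3=1, s4=1

Syndrome = 12 (error at position 12)


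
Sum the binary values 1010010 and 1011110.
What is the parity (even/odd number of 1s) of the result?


1010010 = 82
1011110 = 94
Sum = 176 = 10110000
1s count = 3

odd parity (3 ones in 10110000)


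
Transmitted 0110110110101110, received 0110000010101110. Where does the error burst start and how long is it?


XOR: 0000110100000000

Burst at position 4, length 4


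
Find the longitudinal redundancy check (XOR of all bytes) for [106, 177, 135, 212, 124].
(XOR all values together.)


XOR chain: 106 ^ 177 ^ 135 ^ 212 ^ 124 = 244

244


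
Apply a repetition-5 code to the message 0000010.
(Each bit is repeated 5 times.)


Each bit -> 5 copies

00000000000000000000000001111100000


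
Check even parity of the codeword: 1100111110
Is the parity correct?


Number of 1s: 7

No, parity error (7 ones)


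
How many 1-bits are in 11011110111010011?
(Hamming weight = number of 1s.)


Counting 1s in 11011110111010011

12


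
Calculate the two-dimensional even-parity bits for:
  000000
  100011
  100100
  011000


Row parities: 0100
Column parities: 011111

Row P: 0100, Col P: 011111, Corner: 1


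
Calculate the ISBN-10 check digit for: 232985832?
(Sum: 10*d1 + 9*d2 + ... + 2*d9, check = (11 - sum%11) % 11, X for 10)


Weighted sum: 244
244 mod 11 = 2

Check digit: 9


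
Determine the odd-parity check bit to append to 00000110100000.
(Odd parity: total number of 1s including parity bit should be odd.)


Number of 1s in data: 3
Parity bit: 0

0


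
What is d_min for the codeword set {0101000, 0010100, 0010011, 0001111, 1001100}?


Comparing all pairs, minimum distance: 3
Can detect 2 errors, correct 1 errors

3


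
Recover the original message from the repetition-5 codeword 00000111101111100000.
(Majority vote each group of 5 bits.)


Groups: 00000, 11110, 11111, 00000
Majority votes: 0110

0110


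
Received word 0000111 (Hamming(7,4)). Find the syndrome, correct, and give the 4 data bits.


Syndrome = 4: error at position 4

Data: 0111 (corrected bit 4)


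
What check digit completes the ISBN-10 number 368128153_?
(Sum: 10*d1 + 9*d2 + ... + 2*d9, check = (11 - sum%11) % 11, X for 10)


Weighted sum: 232
232 mod 11 = 1

Check digit: X


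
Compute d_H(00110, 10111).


XOR: 10001
Count of 1s: 2

2


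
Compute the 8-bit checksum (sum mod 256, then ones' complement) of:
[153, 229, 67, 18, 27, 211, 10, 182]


Sum = 897 mod 256 = 129
Complement = 126

126


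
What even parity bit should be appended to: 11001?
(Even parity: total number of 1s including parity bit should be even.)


Number of 1s in data: 3
Parity bit: 1

1


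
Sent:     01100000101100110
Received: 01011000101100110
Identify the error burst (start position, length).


XOR: 00111000000000000

Burst at position 2, length 3


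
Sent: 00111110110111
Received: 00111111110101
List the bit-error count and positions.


XOR: 00000001000010

2 error(s) at position(s): 7, 12


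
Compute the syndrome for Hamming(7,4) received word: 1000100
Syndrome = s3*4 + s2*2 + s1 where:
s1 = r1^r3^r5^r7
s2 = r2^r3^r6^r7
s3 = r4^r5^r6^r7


s1=0, s2=0, s3=1

Syndrome = 4 (error at position 4)


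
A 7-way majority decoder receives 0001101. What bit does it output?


Ones: 3 out of 7
Threshold: 4

0 (3/7 voted 1)


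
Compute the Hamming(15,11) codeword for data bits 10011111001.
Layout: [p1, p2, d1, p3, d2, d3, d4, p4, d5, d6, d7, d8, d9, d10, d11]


Parity bits: p1=1, p2=1, p3=1, p4=1

111100111111001


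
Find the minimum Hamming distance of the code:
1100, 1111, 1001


Comparing all pairs, minimum distance: 2
Can detect 1 errors, correct 0 errors

2


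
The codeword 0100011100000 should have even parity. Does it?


Number of 1s: 4

Yes, parity is correct (4 ones)


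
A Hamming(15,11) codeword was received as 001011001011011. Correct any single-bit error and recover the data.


Syndrome = 15: error at position 15

Data: 11101011010 (corrected bit 15)


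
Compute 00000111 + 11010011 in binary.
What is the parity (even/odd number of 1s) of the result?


00000111 = 7
11010011 = 211
Sum = 218 = 11011010
1s count = 5

odd parity (5 ones in 11011010)


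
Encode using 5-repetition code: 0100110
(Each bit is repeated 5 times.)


Each bit -> 5 copies

00000111110000000000111111111100000


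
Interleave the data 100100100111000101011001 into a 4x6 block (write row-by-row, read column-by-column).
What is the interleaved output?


Matrix:
  100100
  100111
  000101
  011001
Read columns: 110000010001111001000111

110000010001111001000111


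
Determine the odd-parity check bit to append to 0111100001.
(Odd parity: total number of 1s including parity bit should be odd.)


Number of 1s in data: 5
Parity bit: 0

0


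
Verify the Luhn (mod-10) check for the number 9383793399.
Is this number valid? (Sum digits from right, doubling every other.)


Luhn sum = 63
63 mod 10 = 3

Invalid (Luhn sum mod 10 = 3)


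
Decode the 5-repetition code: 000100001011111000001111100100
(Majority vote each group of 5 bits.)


Groups: 00010, 00010, 11111, 00000, 11111, 00100
Majority votes: 001010

001010


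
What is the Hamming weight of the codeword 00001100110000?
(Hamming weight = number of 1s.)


Counting 1s in 00001100110000

4


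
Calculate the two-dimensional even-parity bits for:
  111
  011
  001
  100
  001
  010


Row parities: 101111
Column parities: 010

Row P: 101111, Col P: 010, Corner: 1


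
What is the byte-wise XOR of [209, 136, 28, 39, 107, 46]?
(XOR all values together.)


XOR chain: 209 ^ 136 ^ 28 ^ 39 ^ 107 ^ 46 = 39

39


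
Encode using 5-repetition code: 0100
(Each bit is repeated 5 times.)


Each bit -> 5 copies

00000111110000000000


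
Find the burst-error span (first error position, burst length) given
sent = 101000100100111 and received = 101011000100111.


XOR: 000011100000000

Burst at position 4, length 3


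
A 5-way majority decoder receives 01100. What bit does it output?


Ones: 2 out of 5
Threshold: 3

0 (2/5 voted 1)


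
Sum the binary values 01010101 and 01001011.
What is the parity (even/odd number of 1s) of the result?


01010101 = 85
01001011 = 75
Sum = 160 = 10100000
1s count = 2

even parity (2 ones in 10100000)


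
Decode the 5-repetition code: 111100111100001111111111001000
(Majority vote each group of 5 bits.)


Groups: 11110, 01111, 00001, 11111, 11110, 01000
Majority votes: 110110

110110


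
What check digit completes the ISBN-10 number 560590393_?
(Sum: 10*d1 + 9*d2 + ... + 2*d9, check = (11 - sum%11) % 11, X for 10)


Weighted sum: 238
238 mod 11 = 7

Check digit: 4


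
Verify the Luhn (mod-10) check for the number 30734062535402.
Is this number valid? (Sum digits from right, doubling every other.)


Luhn sum = 38
38 mod 10 = 8

Invalid (Luhn sum mod 10 = 8)


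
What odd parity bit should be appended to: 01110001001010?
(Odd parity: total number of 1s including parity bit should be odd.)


Number of 1s in data: 6
Parity bit: 1

1


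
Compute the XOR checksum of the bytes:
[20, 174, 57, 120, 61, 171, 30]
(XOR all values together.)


XOR chain: 20 ^ 174 ^ 57 ^ 120 ^ 61 ^ 171 ^ 30 = 115

115


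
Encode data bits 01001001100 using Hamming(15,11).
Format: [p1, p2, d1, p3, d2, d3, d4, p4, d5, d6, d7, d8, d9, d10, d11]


Parity bits: p1=1, p2=0, p3=1, p4=1

100110011001100


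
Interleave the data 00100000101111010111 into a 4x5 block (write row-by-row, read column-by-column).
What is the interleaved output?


Matrix:
  00100
  00010
  11110
  10111
Read columns: 00110010101101110001

00110010101101110001


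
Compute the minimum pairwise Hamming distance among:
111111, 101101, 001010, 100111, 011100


Comparing all pairs, minimum distance: 2
Can detect 1 errors, correct 0 errors

2


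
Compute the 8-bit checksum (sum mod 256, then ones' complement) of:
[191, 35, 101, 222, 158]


Sum = 707 mod 256 = 195
Complement = 60

60


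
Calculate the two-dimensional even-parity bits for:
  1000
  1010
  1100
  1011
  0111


Row parities: 10011
Column parities: 0010

Row P: 10011, Col P: 0010, Corner: 1


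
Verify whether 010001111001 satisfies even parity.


Number of 1s: 6

Yes, parity is correct (6 ones)


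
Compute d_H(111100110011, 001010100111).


XOR: 110110010100
Count of 1s: 6

6


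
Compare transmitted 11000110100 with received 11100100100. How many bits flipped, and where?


XOR: 00100010000

2 error(s) at position(s): 2, 6


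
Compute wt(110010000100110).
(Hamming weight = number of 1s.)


Counting 1s in 110010000100110

6


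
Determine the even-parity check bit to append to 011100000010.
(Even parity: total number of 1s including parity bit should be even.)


Number of 1s in data: 4
Parity bit: 0

0


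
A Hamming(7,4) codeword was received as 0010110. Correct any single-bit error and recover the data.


Syndrome = 0: no error detected

Data: 1110 (no errors)


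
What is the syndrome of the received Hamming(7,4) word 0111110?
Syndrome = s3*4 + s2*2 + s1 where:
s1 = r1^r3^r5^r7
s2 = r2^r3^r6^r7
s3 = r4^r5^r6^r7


s1=0, s2=1, s3=1

Syndrome = 6 (error at position 6)
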